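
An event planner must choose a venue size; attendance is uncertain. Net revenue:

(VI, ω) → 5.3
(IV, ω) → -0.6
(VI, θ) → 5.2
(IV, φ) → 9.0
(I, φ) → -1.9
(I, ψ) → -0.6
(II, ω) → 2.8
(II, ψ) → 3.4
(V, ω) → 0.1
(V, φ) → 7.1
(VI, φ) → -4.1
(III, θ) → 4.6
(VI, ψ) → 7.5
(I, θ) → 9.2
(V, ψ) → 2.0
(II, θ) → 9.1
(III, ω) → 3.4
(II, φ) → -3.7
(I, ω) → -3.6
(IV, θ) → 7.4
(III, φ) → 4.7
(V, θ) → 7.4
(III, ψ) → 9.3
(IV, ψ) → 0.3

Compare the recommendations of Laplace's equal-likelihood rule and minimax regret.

Row averages: I=0.775, II=2.9, III=5.5, IV=4.025, V=4.15, VI=3.475
Highest average = 5.5 → III.
Column bests: θ=9.2, φ=9.0, ψ=9.3, ω=5.3.
I regrets: 0.0, 10.9, 9.9, 8.9 → max 10.9
II regrets: 0.1, 12.7, 5.9, 2.5 → max 12.7
III regrets: 4.6, 4.3, 0.0, 1.9 → max 4.6
IV regrets: 1.8, 0.0, 9.0, 5.9 → max 9.0
V regrets: 1.8, 1.9, 7.3, 5.2 → max 7.3
VI regrets: 4.0, 13.1, 1.8, 0.0 → max 13.1
Smallest max regret = 4.6 → III.

laplace → III; minimax regret → III (agree)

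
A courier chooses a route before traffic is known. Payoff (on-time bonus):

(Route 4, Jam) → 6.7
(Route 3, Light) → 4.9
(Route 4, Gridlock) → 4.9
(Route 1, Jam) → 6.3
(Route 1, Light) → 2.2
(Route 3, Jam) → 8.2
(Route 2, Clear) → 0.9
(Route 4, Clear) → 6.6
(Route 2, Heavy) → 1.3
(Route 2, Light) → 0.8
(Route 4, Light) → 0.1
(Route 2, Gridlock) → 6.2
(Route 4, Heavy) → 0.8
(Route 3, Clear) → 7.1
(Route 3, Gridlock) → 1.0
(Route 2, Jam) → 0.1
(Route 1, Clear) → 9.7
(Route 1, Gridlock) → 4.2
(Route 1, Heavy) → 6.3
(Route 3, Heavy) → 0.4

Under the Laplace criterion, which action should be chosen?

Row averages: Route 1=5.74, Route 2=1.86, Route 3=4.32, Route 4=3.82
Highest average = 5.74 → Route 1.

Route 1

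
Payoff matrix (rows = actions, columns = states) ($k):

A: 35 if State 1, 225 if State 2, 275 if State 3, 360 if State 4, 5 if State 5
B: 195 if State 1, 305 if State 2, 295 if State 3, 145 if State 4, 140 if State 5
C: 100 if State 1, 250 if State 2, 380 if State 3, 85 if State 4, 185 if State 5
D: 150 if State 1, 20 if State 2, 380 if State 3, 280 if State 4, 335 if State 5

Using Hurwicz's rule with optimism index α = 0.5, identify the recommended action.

C

A: 0.5·360 + 0.5·5 = 182.5
B: 0.5·305 + 0.5·140 = 222.5
C: 0.5·380 + 0.5·85 = 232.5
D: 0.5·380 + 0.5·20 = 200
Highest Hurwicz score = 232.5 → C.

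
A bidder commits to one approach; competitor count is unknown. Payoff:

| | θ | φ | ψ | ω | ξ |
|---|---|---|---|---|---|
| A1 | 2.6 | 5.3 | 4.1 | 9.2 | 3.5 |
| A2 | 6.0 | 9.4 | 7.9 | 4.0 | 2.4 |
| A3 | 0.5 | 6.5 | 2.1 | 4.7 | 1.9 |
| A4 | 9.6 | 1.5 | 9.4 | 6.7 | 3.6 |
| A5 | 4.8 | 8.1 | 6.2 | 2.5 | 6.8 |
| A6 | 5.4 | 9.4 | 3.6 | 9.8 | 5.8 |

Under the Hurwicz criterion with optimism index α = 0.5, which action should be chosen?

A1: 0.5·9.2 + 0.5·2.6 = 5.9
A2: 0.5·9.4 + 0.5·2.4 = 5.9
A3: 0.5·6.5 + 0.5·0.5 = 3.5
A4: 0.5·9.6 + 0.5·1.5 = 5.55
A5: 0.5·8.1 + 0.5·2.5 = 5.3
A6: 0.5·9.8 + 0.5·3.6 = 6.7
Highest Hurwicz score = 6.7 → A6.

A6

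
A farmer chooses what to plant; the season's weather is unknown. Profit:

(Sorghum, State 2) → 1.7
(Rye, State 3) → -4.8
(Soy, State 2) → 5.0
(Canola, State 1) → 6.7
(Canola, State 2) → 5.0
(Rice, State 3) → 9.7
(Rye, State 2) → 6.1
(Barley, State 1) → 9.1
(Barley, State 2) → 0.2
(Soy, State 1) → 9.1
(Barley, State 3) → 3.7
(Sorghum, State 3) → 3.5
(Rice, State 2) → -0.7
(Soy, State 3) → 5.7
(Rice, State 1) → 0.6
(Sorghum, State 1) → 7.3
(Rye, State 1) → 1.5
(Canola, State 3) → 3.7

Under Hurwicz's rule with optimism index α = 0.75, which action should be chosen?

Soy

Rye: 0.75·6.1 + 0.25·(-4.8) = 3.375
Sorghum: 0.75·7.3 + 0.25·1.7 = 5.9
Soy: 0.75·9.1 + 0.25·5.0 = 8.075
Barley: 0.75·9.1 + 0.25·0.2 = 6.875
Rice: 0.75·9.7 + 0.25·(-0.7) = 7.1
Canola: 0.75·6.7 + 0.25·3.7 = 5.95
Highest Hurwicz score = 8.075 → Soy.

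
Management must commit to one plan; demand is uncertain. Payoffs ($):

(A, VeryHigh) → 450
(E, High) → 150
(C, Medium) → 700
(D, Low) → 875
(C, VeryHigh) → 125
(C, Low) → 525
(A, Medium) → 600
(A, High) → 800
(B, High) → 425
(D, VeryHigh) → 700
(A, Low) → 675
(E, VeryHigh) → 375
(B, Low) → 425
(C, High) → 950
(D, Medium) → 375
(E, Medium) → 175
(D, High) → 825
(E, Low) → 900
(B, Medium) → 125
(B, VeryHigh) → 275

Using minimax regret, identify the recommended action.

A

Column bests: Low=900, Medium=700, High=950, VeryHigh=700.
A regrets: 225, 100, 150, 250 → max 250
B regrets: 475, 575, 525, 425 → max 575
C regrets: 375, 0, 0, 575 → max 575
D regrets: 25, 325, 125, 0 → max 325
E regrets: 0, 525, 800, 325 → max 800
Smallest max regret = 250 → A.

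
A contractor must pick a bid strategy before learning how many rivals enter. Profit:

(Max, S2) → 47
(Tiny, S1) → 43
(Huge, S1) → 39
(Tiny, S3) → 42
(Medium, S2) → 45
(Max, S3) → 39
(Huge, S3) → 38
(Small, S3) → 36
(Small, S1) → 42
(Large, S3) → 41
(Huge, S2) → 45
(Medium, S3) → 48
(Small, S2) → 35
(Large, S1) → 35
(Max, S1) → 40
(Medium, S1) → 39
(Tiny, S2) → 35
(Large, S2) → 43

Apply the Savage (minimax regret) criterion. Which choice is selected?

Medium

Column bests: S1=43, S2=47, S3=48.
Tiny regrets: 0, 12, 6 → max 12
Small regrets: 1, 12, 12 → max 12
Medium regrets: 4, 2, 0 → max 4
Large regrets: 8, 4, 7 → max 8
Huge regrets: 4, 2, 10 → max 10
Max regrets: 3, 0, 9 → max 9
Smallest max regret = 4 → Medium.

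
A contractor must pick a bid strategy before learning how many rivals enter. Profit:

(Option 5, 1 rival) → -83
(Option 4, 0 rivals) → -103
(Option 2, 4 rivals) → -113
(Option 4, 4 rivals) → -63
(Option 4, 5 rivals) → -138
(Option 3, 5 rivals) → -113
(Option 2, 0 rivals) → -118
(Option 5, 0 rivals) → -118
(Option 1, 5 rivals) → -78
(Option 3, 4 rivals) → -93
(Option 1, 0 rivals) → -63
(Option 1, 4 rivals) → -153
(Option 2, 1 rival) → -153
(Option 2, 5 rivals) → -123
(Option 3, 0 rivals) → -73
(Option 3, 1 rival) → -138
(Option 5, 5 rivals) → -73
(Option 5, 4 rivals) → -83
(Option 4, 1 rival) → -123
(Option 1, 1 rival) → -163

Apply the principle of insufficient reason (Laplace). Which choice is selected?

Row averages: Option 1=-114.25, Option 2=-126.75, Option 3=-104.25, Option 4=-106.75, Option 5=-89.25
Highest average = -89.25 → Option 5.

Option 5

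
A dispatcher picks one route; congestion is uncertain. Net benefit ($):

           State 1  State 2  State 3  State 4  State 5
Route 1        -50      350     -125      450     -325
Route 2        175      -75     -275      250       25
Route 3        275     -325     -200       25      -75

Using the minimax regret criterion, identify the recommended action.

Column bests: State 1=275, State 2=350, State 3=-125, State 4=450, State 5=25.
Route 1 regrets: 325, 0, 0, 0, 350 → max 350
Route 2 regrets: 100, 425, 150, 200, 0 → max 425
Route 3 regrets: 0, 675, 75, 425, 100 → max 675
Smallest max regret = 350 → Route 1.

Route 1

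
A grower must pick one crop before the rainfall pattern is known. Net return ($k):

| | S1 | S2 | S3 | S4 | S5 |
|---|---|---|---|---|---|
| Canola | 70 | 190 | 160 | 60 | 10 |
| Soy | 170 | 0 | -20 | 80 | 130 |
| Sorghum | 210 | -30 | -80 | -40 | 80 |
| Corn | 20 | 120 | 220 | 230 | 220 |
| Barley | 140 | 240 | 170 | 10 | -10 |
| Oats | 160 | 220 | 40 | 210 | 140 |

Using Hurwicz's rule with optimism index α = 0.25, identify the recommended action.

Oats

Canola: 0.25·190 + 0.75·10 = 55
Soy: 0.25·170 + 0.75·(-20) = 27.5
Sorghum: 0.25·210 + 0.75·(-80) = -7.5
Corn: 0.25·230 + 0.75·20 = 72.5
Barley: 0.25·240 + 0.75·(-10) = 52.5
Oats: 0.25·220 + 0.75·40 = 85
Highest Hurwicz score = 85 → Oats.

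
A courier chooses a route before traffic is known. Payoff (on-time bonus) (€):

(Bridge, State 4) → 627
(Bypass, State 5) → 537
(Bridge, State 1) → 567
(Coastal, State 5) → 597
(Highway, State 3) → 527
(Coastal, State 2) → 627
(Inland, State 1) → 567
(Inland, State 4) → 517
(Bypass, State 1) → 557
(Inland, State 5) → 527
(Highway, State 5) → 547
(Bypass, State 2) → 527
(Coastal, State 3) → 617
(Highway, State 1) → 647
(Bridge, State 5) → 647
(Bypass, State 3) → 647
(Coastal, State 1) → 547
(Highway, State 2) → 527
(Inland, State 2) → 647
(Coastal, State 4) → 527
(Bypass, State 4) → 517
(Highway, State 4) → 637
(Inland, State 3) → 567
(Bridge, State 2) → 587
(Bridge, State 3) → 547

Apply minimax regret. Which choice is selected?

Column bests: State 1=647, State 2=647, State 3=647, State 4=637, State 5=647.
Inland regrets: 80, 0, 80, 120, 120 → max 120
Coastal regrets: 100, 20, 30, 110, 50 → max 110
Highway regrets: 0, 120, 120, 0, 100 → max 120
Bypass regrets: 90, 120, 0, 120, 110 → max 120
Bridge regrets: 80, 60, 100, 10, 0 → max 100
Smallest max regret = 100 → Bridge.

Bridge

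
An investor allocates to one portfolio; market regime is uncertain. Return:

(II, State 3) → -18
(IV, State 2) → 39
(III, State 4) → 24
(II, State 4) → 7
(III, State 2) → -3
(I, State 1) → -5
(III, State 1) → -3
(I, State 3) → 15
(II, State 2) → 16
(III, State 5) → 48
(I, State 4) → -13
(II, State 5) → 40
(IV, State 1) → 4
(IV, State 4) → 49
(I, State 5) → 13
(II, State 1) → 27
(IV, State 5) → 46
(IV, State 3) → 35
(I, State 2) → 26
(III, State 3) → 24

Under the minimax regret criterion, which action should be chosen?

IV

Column bests: State 1=27, State 2=39, State 3=35, State 4=49, State 5=48.
I regrets: 32, 13, 20, 62, 35 → max 62
II regrets: 0, 23, 53, 42, 8 → max 53
III regrets: 30, 42, 11, 25, 0 → max 42
IV regrets: 23, 0, 0, 0, 2 → max 23
Smallest max regret = 23 → IV.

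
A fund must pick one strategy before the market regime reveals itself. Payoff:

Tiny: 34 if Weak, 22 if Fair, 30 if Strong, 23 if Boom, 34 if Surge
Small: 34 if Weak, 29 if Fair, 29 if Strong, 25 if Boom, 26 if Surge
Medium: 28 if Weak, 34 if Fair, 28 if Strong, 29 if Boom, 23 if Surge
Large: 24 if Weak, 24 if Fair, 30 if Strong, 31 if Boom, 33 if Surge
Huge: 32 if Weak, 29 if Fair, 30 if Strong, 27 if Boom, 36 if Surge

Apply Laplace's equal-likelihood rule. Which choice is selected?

Row averages: Tiny=28.6, Small=28.6, Medium=28.4, Large=28.4, Huge=30.8
Highest average = 30.8 → Huge.

Huge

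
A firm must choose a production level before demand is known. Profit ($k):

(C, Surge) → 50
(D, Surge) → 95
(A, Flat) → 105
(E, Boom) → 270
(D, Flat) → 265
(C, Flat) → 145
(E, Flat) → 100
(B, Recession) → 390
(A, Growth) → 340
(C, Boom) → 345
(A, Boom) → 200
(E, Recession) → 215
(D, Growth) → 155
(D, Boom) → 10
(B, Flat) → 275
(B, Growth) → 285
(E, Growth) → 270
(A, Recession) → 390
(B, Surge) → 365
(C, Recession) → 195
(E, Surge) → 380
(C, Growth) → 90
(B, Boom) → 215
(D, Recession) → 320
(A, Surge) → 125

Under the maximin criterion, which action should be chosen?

B

Row minima: A=105, B=215, C=50, D=10, E=100
Best worst-case = 215 → B.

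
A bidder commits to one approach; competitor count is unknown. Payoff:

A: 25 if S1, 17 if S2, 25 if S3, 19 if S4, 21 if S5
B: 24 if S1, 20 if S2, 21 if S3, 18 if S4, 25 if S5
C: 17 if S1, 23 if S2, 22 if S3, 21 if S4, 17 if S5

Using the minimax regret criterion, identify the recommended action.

B

Column bests: S1=25, S2=23, S3=25, S4=21, S5=25.
A regrets: 0, 6, 0, 2, 4 → max 6
B regrets: 1, 3, 4, 3, 0 → max 4
C regrets: 8, 0, 3, 0, 8 → max 8
Smallest max regret = 4 → B.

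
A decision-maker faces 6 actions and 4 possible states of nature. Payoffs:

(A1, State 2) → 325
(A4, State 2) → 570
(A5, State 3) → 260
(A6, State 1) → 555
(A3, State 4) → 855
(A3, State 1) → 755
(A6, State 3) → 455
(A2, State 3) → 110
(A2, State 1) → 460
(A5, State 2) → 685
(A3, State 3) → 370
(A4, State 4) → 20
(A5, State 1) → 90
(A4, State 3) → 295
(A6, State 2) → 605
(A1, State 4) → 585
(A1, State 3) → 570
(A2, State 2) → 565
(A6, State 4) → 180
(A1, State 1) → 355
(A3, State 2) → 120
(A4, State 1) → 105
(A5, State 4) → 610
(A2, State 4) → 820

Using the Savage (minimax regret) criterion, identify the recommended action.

A1

Column bests: State 1=755, State 2=685, State 3=570, State 4=855.
A1 regrets: 400, 360, 0, 270 → max 400
A2 regrets: 295, 120, 460, 35 → max 460
A3 regrets: 0, 565, 200, 0 → max 565
A4 regrets: 650, 115, 275, 835 → max 835
A5 regrets: 665, 0, 310, 245 → max 665
A6 regrets: 200, 80, 115, 675 → max 675
Smallest max regret = 400 → A1.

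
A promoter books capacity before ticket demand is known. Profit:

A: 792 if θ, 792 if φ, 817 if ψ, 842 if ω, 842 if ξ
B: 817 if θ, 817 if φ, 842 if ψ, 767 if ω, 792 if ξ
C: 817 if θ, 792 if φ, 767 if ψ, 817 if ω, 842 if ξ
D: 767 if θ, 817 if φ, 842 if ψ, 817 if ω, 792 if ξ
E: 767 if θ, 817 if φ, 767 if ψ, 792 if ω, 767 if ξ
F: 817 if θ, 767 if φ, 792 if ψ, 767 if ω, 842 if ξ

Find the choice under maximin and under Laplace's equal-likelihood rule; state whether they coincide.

maximin → A; laplace → A (agree)

Row minima: A=792, B=767, C=767, D=767, E=767, F=767
Best worst-case = 792 → A.
Row averages: A=817, B=807, C=807, D=807, E=782, F=797
Highest average = 817 → A.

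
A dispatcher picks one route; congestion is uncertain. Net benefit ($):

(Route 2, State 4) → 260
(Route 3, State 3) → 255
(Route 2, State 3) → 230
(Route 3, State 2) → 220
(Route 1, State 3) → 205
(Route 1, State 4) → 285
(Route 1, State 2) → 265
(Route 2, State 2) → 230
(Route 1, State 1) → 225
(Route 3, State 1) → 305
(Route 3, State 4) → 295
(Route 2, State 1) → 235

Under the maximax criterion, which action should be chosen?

Route 3

Row maxima: Route 1=285, Route 2=260, Route 3=305
Best best-case = 305 → Route 3.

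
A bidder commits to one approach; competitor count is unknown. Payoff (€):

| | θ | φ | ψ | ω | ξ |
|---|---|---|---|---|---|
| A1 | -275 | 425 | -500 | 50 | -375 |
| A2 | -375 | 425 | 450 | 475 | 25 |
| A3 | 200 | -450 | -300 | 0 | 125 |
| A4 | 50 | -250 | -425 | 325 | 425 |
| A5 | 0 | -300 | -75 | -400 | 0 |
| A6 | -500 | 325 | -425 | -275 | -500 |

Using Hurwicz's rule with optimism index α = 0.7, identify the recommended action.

A2

A1: 0.7·425 + 0.3·(-500) = 147.5
A2: 0.7·475 + 0.3·(-375) = 220
A3: 0.7·200 + 0.3·(-450) = 5
A4: 0.7·425 + 0.3·(-425) = 170
A5: 0.7·0 + 0.3·(-400) = -120
A6: 0.7·325 + 0.3·(-500) = 77.5
Highest Hurwicz score = 220 → A2.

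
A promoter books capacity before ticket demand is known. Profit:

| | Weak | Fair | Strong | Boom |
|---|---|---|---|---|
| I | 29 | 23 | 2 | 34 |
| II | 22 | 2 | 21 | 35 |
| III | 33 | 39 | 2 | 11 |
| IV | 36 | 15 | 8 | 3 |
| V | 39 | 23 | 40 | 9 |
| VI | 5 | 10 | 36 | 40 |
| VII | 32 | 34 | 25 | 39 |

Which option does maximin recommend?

VII

Row minima: I=2, II=2, III=2, IV=3, V=9, VI=5, VII=25
Best worst-case = 25 → VII.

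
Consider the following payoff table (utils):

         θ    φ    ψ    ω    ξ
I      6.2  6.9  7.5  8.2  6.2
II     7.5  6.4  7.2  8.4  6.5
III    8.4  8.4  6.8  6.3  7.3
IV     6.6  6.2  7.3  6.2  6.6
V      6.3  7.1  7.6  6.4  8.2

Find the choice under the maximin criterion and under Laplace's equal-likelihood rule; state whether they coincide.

maximin → II; laplace → III (disagree)

Row minima: I=6.2, II=6.4, III=6.3, IV=6.2, V=6.3
Best worst-case = 6.4 → II.
Row averages: I=7, II=7.2, III=7.44, IV=6.58, V=7.12
Highest average = 7.44 → III.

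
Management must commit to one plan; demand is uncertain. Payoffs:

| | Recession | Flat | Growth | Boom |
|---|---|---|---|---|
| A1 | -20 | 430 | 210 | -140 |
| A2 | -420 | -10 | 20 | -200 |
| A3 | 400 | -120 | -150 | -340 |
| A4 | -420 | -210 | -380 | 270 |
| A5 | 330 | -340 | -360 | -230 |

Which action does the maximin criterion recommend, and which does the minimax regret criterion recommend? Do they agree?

maximin → A1; minimax regret → A1 (agree)

Row minima: A1=-140, A2=-420, A3=-340, A4=-420, A5=-360
Best worst-case = -140 → A1.
Column bests: Recession=400, Flat=430, Growth=210, Boom=270.
A1 regrets: 420, 0, 0, 410 → max 420
A2 regrets: 820, 440, 190, 470 → max 820
A3 regrets: 0, 550, 360, 610 → max 610
A4 regrets: 820, 640, 590, 0 → max 820
A5 regrets: 70, 770, 570, 500 → max 770
Smallest max regret = 420 → A1.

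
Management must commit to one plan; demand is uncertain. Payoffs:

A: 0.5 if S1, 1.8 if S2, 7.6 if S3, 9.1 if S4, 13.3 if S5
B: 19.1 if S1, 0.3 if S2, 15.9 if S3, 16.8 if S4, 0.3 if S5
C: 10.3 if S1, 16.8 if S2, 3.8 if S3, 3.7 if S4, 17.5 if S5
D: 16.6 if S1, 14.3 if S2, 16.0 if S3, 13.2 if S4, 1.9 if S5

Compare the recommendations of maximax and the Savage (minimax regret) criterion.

maximax → B; minimax regret → C (disagree)

Row maxima: A=13.3, B=19.1, C=17.5, D=16.6
Best best-case = 19.1 → B.
Column bests: S1=19.1, S2=16.8, S3=16.0, S4=16.8, S5=17.5.
A regrets: 18.6, 15.0, 8.4, 7.7, 4.2 → max 18.6
B regrets: 0.0, 16.5, 0.1, 0.0, 17.2 → max 17.2
C regrets: 8.8, 0.0, 12.2, 13.1, 0.0 → max 13.1
D regrets: 2.5, 2.5, 0.0, 3.6, 15.6 → max 15.6
Smallest max regret = 13.1 → C.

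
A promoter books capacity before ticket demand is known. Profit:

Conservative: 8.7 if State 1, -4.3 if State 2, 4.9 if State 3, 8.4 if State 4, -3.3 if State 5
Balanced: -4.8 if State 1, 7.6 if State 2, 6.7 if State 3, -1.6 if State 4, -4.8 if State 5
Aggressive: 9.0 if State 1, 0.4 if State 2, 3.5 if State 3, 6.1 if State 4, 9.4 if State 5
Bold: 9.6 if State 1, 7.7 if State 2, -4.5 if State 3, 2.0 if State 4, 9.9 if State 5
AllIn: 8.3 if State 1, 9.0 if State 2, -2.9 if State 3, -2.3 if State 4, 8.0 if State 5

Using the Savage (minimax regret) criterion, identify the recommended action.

Column bests: State 1=9.6, State 2=9.0, State 3=6.7, State 4=8.4, State 5=9.9.
Conservative regrets: 0.9, 13.3, 1.8, 0.0, 13.2 → max 13.3
Balanced regrets: 14.4, 1.4, 0.0, 10.0, 14.7 → max 14.7
Aggressive regrets: 0.6, 8.6, 3.2, 2.3, 0.5 → max 8.6
Bold regrets: 0.0, 1.3, 11.2, 6.4, 0.0 → max 11.2
AllIn regrets: 1.3, 0.0, 9.6, 10.7, 1.9 → max 10.7
Smallest max regret = 8.6 → Aggressive.

Aggressive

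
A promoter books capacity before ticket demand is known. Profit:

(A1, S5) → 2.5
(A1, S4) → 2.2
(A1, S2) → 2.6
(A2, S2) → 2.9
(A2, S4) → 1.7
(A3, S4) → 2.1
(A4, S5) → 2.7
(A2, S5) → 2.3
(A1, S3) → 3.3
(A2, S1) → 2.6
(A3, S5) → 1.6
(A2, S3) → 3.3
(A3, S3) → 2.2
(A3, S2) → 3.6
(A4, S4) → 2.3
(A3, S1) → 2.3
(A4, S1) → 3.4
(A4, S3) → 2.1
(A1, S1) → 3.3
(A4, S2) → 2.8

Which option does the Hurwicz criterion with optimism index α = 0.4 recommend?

A1

A1: 0.4·3.3 + 0.6·2.2 = 2.64
A2: 0.4·3.3 + 0.6·1.7 = 2.34
A3: 0.4·3.6 + 0.6·1.6 = 2.4
A4: 0.4·3.4 + 0.6·2.1 = 2.62
Highest Hurwicz score = 2.64 → A1.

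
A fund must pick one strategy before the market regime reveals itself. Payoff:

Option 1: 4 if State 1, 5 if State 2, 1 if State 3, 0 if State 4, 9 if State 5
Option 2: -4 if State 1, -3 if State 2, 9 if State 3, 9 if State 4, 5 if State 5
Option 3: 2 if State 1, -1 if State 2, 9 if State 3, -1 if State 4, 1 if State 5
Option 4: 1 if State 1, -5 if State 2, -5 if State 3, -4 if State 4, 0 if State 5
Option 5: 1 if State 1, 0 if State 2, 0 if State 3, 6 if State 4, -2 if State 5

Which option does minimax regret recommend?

Column bests: State 1=4, State 2=5, State 3=9, State 4=9, State 5=9.
Option 1 regrets: 0, 0, 8, 9, 0 → max 9
Option 2 regrets: 8, 8, 0, 0, 4 → max 8
Option 3 regrets: 2, 6, 0, 10, 8 → max 10
Option 4 regrets: 3, 10, 14, 13, 9 → max 14
Option 5 regrets: 3, 5, 9, 3, 11 → max 11
Smallest max regret = 8 → Option 2.

Option 2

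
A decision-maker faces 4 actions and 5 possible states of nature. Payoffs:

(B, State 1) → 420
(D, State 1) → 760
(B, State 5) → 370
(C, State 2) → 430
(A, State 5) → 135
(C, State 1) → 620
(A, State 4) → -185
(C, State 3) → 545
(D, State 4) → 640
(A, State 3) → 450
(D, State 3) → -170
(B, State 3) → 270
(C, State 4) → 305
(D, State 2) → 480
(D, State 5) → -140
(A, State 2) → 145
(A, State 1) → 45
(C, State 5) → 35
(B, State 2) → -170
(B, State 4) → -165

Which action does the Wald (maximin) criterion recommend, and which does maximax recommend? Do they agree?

maximin → C; maximax → D (disagree)

Row minima: A=-185, B=-170, C=35, D=-170
Best worst-case = 35 → C.
Row maxima: A=450, B=420, C=620, D=760
Best best-case = 760 → D.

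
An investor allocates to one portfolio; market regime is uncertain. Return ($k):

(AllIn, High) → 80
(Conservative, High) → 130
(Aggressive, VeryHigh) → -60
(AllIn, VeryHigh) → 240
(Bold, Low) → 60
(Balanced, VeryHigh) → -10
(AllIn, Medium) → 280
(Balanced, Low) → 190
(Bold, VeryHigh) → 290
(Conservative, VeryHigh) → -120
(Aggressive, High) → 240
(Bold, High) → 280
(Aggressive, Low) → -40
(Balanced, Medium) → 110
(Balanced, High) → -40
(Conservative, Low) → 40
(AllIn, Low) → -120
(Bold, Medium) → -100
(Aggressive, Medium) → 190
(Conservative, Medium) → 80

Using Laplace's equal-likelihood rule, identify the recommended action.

Bold

Row averages: Conservative=32.5, Balanced=62.5, Aggressive=82.5, Bold=132.5, AllIn=120
Highest average = 132.5 → Bold.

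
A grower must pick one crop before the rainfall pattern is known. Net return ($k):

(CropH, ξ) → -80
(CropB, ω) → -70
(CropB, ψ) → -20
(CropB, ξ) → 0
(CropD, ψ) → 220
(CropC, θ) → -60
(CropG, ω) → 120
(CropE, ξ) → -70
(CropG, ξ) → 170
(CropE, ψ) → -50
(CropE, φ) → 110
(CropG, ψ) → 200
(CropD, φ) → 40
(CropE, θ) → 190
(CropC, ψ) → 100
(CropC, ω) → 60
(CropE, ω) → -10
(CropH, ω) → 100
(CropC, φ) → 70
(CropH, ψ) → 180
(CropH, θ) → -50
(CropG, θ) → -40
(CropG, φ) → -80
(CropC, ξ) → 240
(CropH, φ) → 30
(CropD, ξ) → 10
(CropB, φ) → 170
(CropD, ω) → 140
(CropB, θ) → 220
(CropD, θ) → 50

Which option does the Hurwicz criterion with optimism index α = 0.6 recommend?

CropB: 0.6·220 + 0.4·(-70) = 104
CropG: 0.6·200 + 0.4·(-80) = 88
CropE: 0.6·190 + 0.4·(-70) = 86
CropD: 0.6·220 + 0.4·10 = 136
CropC: 0.6·240 + 0.4·(-60) = 120
CropH: 0.6·180 + 0.4·(-80) = 76
Highest Hurwicz score = 136 → CropD.

CropD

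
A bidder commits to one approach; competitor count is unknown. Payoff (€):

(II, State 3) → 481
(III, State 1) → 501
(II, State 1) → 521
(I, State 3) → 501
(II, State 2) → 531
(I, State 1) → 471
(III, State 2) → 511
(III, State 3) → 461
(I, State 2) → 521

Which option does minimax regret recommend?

Column bests: State 1=521, State 2=531, State 3=501.
I regrets: 50, 10, 0 → max 50
II regrets: 0, 0, 20 → max 20
III regrets: 20, 20, 40 → max 40
Smallest max regret = 20 → II.

II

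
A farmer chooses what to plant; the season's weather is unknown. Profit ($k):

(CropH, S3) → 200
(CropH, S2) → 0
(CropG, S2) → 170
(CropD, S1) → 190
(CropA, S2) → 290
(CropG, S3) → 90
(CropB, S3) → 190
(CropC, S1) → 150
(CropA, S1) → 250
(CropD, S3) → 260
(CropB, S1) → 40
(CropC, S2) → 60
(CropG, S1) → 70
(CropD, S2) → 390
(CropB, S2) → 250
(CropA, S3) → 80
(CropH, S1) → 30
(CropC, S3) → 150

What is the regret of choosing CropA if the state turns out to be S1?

Best payoff under S1 is 250.
Regret = 250 − 250 = 0.

0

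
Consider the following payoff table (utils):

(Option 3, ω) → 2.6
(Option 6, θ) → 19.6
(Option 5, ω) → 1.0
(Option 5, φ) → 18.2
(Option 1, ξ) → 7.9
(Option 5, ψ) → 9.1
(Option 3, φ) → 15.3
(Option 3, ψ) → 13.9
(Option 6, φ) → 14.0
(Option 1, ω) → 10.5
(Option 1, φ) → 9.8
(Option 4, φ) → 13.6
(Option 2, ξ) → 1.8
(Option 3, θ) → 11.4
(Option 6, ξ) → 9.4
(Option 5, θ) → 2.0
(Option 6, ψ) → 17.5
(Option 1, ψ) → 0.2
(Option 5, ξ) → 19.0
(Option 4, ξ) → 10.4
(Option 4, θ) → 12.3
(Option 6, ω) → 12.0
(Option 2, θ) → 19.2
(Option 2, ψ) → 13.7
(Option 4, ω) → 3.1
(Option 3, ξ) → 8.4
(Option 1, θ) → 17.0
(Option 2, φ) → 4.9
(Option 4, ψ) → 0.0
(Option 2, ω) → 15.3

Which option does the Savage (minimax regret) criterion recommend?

Column bests: θ=19.6, φ=18.2, ψ=17.5, ω=15.3, ξ=19.0.
Option 1 regrets: 2.6, 8.4, 17.3, 4.8, 11.1 → max 17.3
Option 2 regrets: 0.4, 13.3, 3.8, 0.0, 17.2 → max 17.2
Option 3 regrets: 8.2, 2.9, 3.6, 12.7, 10.6 → max 12.7
Option 4 regrets: 7.3, 4.6, 17.5, 12.2, 8.6 → max 17.5
Option 5 regrets: 17.6, 0.0, 8.4, 14.3, 0.0 → max 17.6
Option 6 regrets: 0.0, 4.2, 0.0, 3.3, 9.6 → max 9.6
Smallest max regret = 9.6 → Option 6.

Option 6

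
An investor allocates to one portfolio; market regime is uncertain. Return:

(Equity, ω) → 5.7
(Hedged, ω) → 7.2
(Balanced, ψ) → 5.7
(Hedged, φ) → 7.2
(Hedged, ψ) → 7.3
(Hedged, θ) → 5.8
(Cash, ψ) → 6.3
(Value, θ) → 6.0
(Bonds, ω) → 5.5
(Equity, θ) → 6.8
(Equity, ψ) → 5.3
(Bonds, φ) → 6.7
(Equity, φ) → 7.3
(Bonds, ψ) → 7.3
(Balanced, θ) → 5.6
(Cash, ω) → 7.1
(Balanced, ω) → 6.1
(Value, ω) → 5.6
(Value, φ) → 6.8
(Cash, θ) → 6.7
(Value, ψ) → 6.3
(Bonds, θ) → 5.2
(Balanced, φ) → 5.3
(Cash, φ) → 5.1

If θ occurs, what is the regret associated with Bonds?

1.6

Best payoff under θ is 6.8.
Regret = 6.8 − 5.2 = 1.6.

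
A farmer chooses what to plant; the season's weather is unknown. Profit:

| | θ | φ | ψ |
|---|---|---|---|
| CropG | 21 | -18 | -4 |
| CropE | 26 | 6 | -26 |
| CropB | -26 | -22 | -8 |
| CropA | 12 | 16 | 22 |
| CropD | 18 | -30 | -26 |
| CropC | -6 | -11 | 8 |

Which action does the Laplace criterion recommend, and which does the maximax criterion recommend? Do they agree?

laplace → CropA; maximax → CropE (disagree)

Row averages: CropG=-1/3, CropE=2, CropB=-56/3, CropA=50/3, CropD=-38/3, CropC=-3
Highest average = 50/3 → CropA.
Row maxima: CropG=21, CropE=26, CropB=-8, CropA=22, CropD=18, CropC=8
Best best-case = 26 → CropE.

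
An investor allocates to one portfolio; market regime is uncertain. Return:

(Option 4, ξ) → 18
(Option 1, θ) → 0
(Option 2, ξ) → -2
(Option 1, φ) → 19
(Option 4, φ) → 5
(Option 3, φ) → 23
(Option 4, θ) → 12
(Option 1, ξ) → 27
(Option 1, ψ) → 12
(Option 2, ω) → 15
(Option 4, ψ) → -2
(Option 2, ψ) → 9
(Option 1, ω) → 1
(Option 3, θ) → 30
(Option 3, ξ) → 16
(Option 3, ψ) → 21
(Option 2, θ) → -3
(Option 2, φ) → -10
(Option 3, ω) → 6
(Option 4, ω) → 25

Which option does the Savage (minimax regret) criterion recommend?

Column bests: θ=30, φ=23, ψ=21, ω=25, ξ=27.
Option 1 regrets: 30, 4, 9, 24, 0 → max 30
Option 2 regrets: 33, 33, 12, 10, 29 → max 33
Option 3 regrets: 0, 0, 0, 19, 11 → max 19
Option 4 regrets: 18, 18, 23, 0, 9 → max 23
Smallest max regret = 19 → Option 3.

Option 3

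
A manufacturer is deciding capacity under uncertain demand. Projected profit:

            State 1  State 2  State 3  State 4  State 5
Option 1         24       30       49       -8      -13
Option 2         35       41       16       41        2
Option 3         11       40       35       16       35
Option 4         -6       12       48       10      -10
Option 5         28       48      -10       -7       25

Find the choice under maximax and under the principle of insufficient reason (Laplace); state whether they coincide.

Row maxima: Option 1=49, Option 2=41, Option 3=40, Option 4=48, Option 5=48
Best best-case = 49 → Option 1.
Row averages: Option 1=16.4, Option 2=27, Option 3=27.4, Option 4=10.8, Option 5=16.8
Highest average = 27.4 → Option 3.

maximax → Option 1; laplace → Option 3 (disagree)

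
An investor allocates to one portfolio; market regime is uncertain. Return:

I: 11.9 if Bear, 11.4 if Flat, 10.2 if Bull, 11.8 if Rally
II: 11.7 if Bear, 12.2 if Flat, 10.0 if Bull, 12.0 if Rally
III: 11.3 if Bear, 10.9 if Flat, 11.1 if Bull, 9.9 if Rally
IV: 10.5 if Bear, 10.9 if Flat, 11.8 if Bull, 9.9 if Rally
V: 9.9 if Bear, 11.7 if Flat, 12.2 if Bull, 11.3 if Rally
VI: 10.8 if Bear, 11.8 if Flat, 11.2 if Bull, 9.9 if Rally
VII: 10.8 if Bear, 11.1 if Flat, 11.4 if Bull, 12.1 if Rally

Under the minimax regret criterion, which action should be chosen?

Column bests: Bear=11.9, Flat=12.2, Bull=12.2, Rally=12.1.
I regrets: 0.0, 0.8, 2.0, 0.3 → max 2.0
II regrets: 0.2, 0.0, 2.2, 0.1 → max 2.2
III regrets: 0.6, 1.3, 1.1, 2.2 → max 2.2
IV regrets: 1.4, 1.3, 0.4, 2.2 → max 2.2
V regrets: 2.0, 0.5, 0.0, 0.8 → max 2.0
VI regrets: 1.1, 0.4, 1.0, 2.2 → max 2.2
VII regrets: 1.1, 1.1, 0.8, 0.0 → max 1.1
Smallest max regret = 1.1 → VII.

VII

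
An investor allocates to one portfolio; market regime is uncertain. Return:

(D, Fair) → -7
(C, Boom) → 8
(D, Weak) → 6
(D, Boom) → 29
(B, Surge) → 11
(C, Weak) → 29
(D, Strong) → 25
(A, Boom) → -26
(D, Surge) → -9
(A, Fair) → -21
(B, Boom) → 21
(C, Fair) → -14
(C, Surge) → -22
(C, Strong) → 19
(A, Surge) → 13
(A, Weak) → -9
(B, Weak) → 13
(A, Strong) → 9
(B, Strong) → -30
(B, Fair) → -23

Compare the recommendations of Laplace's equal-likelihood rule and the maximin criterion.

Row averages: A=-6.8, B=-1.6, C=4, D=8.8
Highest average = 8.8 → D.
Row minima: A=-26, B=-30, C=-22, D=-9
Best worst-case = -9 → D.

laplace → D; maximin → D (agree)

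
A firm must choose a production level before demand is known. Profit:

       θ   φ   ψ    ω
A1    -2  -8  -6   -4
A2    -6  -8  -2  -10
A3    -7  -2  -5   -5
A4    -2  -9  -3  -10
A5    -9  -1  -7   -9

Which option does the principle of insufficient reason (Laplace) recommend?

Row averages: A1=-5, A2=-6.5, A3=-4.75, A4=-6, A5=-6.5
Highest average = -4.75 → A3.

A3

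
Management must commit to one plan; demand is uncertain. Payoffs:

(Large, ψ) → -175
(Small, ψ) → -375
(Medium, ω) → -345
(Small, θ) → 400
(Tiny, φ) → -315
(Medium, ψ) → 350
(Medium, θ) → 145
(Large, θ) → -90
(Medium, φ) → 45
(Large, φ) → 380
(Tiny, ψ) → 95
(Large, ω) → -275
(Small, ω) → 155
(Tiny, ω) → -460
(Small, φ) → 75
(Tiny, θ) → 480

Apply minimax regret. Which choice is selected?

Medium

Column bests: θ=480, φ=380, ψ=350, ω=155.
Tiny regrets: 0, 695, 255, 615 → max 695
Small regrets: 80, 305, 725, 0 → max 725
Medium regrets: 335, 335, 0, 500 → max 500
Large regrets: 570, 0, 525, 430 → max 570
Smallest max regret = 500 → Medium.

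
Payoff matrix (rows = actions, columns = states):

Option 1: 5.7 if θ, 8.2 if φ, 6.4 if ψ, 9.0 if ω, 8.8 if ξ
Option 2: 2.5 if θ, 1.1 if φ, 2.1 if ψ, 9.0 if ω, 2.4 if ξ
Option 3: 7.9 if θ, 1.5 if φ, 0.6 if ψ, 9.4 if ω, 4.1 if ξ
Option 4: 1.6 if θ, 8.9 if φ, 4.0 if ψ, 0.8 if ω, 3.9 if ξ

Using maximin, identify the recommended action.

Row minima: Option 1=5.7, Option 2=1.1, Option 3=0.6, Option 4=0.8
Best worst-case = 5.7 → Option 1.

Option 1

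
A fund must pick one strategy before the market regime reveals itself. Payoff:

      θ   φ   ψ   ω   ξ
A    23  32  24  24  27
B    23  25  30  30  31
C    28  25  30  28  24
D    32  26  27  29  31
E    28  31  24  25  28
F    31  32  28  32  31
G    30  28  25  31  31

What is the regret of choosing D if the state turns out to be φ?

6

Best payoff under φ is 32.
Regret = 32 − 26 = 6.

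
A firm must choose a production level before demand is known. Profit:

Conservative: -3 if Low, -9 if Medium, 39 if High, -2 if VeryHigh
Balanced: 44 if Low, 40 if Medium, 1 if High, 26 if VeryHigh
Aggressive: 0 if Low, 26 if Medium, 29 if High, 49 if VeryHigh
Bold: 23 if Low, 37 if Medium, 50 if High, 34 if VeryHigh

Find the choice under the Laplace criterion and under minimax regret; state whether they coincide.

Row averages: Conservative=6.25, Balanced=27.75, Aggressive=26, Bold=36
Highest average = 36 → Bold.
Column bests: Low=44, Medium=40, High=50, VeryHigh=49.
Conservative regrets: 47, 49, 11, 51 → max 51
Balanced regrets: 0, 0, 49, 23 → max 49
Aggressive regrets: 44, 14, 21, 0 → max 44
Bold regrets: 21, 3, 0, 15 → max 21
Smallest max regret = 21 → Bold.

laplace → Bold; minimax regret → Bold (agree)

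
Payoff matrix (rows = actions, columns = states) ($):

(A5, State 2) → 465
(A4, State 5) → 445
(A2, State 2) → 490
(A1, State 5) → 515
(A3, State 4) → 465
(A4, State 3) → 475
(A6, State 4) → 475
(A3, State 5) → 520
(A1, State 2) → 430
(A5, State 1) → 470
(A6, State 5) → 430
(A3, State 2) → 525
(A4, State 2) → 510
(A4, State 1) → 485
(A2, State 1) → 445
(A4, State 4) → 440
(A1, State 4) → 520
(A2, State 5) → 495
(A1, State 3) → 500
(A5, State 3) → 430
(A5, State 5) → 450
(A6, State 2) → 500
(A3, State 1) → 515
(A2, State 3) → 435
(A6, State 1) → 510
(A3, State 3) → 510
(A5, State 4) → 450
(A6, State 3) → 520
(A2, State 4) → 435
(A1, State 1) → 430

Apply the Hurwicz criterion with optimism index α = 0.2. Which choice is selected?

A1: 0.2·520 + 0.8·430 = 448
A2: 0.2·495 + 0.8·435 = 447
A3: 0.2·525 + 0.8·465 = 477
A4: 0.2·510 + 0.8·440 = 454
A5: 0.2·470 + 0.8·430 = 438
A6: 0.2·520 + 0.8·430 = 448
Highest Hurwicz score = 477 → A3.

A3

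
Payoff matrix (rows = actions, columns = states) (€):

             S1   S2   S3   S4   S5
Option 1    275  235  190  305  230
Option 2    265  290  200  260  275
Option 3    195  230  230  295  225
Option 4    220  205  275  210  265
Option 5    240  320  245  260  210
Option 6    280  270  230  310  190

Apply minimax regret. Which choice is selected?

Column bests: S1=280, S2=320, S3=275, S4=310, S5=275.
Option 1 regrets: 5, 85, 85, 5, 45 → max 85
Option 2 regrets: 15, 30, 75, 50, 0 → max 75
Option 3 regrets: 85, 90, 45, 15, 50 → max 90
Option 4 regrets: 60, 115, 0, 100, 10 → max 115
Option 5 regrets: 40, 0, 30, 50, 65 → max 65
Option 6 regrets: 0, 50, 45, 0, 85 → max 85
Smallest max regret = 65 → Option 5.

Option 5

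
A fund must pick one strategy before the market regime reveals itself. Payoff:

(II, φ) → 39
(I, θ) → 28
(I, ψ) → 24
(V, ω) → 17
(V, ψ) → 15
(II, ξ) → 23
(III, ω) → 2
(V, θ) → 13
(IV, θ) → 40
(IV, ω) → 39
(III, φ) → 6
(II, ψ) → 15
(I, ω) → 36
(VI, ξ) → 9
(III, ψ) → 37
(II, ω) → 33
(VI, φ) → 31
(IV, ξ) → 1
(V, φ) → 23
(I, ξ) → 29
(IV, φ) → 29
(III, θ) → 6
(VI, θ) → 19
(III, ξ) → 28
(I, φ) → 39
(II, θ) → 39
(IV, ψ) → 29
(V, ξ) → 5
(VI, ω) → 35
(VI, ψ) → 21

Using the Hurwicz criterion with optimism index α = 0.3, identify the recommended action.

I: 0.3·39 + 0.7·24 = 28.5
II: 0.3·39 + 0.7·15 = 22.2
III: 0.3·37 + 0.7·2 = 12.5
IV: 0.3·40 + 0.7·1 = 12.7
V: 0.3·23 + 0.7·5 = 10.4
VI: 0.3·35 + 0.7·9 = 16.8
Highest Hurwicz score = 28.5 → I.

I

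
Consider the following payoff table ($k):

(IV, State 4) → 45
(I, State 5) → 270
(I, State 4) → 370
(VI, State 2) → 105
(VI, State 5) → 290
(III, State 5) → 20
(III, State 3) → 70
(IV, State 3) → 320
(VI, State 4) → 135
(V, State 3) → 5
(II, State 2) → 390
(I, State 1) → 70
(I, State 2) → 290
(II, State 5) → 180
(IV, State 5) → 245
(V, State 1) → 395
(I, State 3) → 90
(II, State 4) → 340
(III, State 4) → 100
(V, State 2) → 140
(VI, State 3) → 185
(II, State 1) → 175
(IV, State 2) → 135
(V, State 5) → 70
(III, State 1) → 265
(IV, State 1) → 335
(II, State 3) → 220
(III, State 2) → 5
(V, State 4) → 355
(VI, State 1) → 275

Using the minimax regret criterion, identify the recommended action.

II

Column bests: State 1=395, State 2=390, State 3=320, State 4=370, State 5=290.
I regrets: 325, 100, 230, 0, 20 → max 325
II regrets: 220, 0, 100, 30, 110 → max 220
III regrets: 130, 385, 250, 270, 270 → max 385
IV regrets: 60, 255, 0, 325, 45 → max 325
V regrets: 0, 250, 315, 15, 220 → max 315
VI regrets: 120, 285, 135, 235, 0 → max 285
Smallest max regret = 220 → II.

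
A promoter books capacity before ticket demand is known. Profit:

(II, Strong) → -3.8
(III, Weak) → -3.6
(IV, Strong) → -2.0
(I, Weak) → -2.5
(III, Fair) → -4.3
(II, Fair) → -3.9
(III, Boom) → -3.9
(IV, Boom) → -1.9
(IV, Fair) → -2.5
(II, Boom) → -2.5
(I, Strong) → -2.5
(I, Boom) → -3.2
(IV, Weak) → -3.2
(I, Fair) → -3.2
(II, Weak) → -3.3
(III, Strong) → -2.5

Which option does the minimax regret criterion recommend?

IV

Column bests: Weak=-2.5, Fair=-2.5, Strong=-2.0, Boom=-1.9.
I regrets: 0.0, 0.7, 0.5, 1.3 → max 1.3
II regrets: 0.8, 1.4, 1.8, 0.6 → max 1.8
III regrets: 1.1, 1.8, 0.5, 2.0 → max 2.0
IV regrets: 0.7, 0.0, 0.0, 0.0 → max 0.7
Smallest max regret = 0.7 → IV.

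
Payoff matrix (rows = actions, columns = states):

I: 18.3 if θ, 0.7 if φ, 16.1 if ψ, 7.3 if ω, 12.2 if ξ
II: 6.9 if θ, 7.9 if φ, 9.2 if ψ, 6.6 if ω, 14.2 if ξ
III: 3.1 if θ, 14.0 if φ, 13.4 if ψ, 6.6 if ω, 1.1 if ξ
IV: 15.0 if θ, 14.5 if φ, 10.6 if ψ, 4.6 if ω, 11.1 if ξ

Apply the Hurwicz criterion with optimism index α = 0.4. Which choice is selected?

II

I: 0.4·18.3 + 0.6·0.7 = 7.74
II: 0.4·14.2 + 0.6·6.6 = 9.64
III: 0.4·14.0 + 0.6·1.1 = 6.26
IV: 0.4·15.0 + 0.6·4.6 = 8.76
Highest Hurwicz score = 9.64 → II.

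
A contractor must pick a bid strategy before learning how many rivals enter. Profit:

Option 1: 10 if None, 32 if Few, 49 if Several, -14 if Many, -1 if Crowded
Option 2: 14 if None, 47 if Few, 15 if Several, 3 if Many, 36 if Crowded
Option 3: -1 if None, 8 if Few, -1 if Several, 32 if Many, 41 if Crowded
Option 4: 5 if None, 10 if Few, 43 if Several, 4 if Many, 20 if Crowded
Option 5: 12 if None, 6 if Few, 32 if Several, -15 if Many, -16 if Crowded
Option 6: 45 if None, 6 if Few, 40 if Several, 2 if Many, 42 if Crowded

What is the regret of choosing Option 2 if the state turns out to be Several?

Best payoff under Several is 49.
Regret = 49 − 15 = 34.

34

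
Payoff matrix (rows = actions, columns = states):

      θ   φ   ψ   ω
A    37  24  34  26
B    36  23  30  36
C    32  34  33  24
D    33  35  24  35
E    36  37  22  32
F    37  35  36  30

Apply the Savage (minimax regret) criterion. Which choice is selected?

F

Column bests: θ=37, φ=37, ψ=36, ω=36.
A regrets: 0, 13, 2, 10 → max 13
B regrets: 1, 14, 6, 0 → max 14
C regrets: 5, 3, 3, 12 → max 12
D regrets: 4, 2, 12, 1 → max 12
E regrets: 1, 0, 14, 4 → max 14
F regrets: 0, 2, 0, 6 → max 6
Smallest max regret = 6 → F.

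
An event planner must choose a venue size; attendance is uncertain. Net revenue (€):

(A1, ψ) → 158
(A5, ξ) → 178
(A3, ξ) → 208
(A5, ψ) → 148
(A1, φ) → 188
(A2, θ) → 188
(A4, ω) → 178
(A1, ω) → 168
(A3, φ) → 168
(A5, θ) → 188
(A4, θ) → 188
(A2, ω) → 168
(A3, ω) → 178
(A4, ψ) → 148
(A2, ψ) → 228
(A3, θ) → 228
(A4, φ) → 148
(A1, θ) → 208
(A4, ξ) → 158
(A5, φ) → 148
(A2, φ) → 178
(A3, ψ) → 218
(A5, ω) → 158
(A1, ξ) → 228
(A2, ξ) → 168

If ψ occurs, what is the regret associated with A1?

Best payoff under ψ is 228.
Regret = 228 − 158 = 70.

70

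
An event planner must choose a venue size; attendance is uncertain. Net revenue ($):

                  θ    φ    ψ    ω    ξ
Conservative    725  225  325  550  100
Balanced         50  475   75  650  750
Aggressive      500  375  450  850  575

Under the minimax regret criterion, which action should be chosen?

Aggressive

Column bests: θ=725, φ=475, ψ=450, ω=850, ξ=750.
Conservative regrets: 0, 250, 125, 300, 650 → max 650
Balanced regrets: 675, 0, 375, 200, 0 → max 675
Aggressive regrets: 225, 100, 0, 0, 175 → max 225
Smallest max regret = 225 → Aggressive.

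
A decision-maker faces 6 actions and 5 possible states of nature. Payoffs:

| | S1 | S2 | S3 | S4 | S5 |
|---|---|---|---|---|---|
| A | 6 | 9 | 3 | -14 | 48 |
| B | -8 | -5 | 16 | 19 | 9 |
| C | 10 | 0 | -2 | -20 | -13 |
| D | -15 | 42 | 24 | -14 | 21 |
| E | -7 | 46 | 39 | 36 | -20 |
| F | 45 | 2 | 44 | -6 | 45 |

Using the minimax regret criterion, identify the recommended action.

Column bests: S1=45, S2=46, S3=44, S4=36, S5=48.
A regrets: 39, 37, 41, 50, 0 → max 50
B regrets: 53, 51, 28, 17, 39 → max 53
C regrets: 35, 46, 46, 56, 61 → max 61
D regrets: 60, 4, 20, 50, 27 → max 60
E regrets: 52, 0, 5, 0, 68 → max 68
F regrets: 0, 44, 0, 42, 3 → max 44
Smallest max regret = 44 → F.

F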